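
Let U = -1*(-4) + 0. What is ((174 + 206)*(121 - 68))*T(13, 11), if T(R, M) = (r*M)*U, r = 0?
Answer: 0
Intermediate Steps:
U = 4 (U = 4 + 0 = 4)
T(R, M) = 0 (T(R, M) = (0*M)*4 = 0*4 = 0)
((174 + 206)*(121 - 68))*T(13, 11) = ((174 + 206)*(121 - 68))*0 = (380*53)*0 = 20140*0 = 0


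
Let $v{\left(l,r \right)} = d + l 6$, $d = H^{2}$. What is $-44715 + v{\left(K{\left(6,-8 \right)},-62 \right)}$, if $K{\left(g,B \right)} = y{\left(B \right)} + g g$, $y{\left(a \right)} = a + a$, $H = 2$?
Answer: $-44591$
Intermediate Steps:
$y{\left(a \right)} = 2 a$
$d = 4$ ($d = 2^{2} = 4$)
$K{\left(g,B \right)} = g^{2} + 2 B$ ($K{\left(g,B \right)} = 2 B + g g = 2 B + g^{2} = g^{2} + 2 B$)
$v{\left(l,r \right)} = 4 + 6 l$ ($v{\left(l,r \right)} = 4 + l 6 = 4 + 6 l$)
$-44715 + v{\left(K{\left(6,-8 \right)},-62 \right)} = -44715 + \left(4 + 6 \left(6^{2} + 2 \left(-8\right)\right)\right) = -44715 + \left(4 + 6 \left(36 - 16\right)\right) = -44715 + \left(4 + 6 \cdot 20\right) = -44715 + \left(4 + 120\right) = -44715 + 124 = -44591$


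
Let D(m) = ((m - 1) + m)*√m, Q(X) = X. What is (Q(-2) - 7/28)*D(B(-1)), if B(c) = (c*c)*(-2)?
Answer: 45*I*√2/4 ≈ 15.91*I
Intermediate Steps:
B(c) = -2*c² (B(c) = c²*(-2) = -2*c²)
D(m) = √m*(-1 + 2*m) (D(m) = ((-1 + m) + m)*√m = (-1 + 2*m)*√m = √m*(-1 + 2*m))
(Q(-2) - 7/28)*D(B(-1)) = (-2 - 7/28)*(√(-2*(-1)²)*(-1 + 2*(-2*(-1)²))) = (-2 - 7*1/28)*(√(-2*1)*(-1 + 2*(-2*1))) = (-2 - ¼)*(√(-2)*(-1 + 2*(-2))) = -9*I*√2*(-1 - 4)/4 = -9*I*√2*(-5)/4 = -(-45)*I*√2/4 = 45*I*√2/4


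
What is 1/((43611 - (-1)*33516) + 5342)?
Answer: 1/82469 ≈ 1.2126e-5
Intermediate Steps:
1/((43611 - (-1)*33516) + 5342) = 1/((43611 - 1*(-33516)) + 5342) = 1/((43611 + 33516) + 5342) = 1/(77127 + 5342) = 1/82469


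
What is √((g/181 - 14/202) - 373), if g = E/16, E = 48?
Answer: 3*I*√13852482593/18281 ≈ 19.315*I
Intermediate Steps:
g = 3 (g = 48/16 = 48*(1/16) = 3)
√((g/181 - 14/202) - 373) = √((3/181 - 14/202) - 373) = √((3*(1/181) - 14*1/202) - 373) = √((3/181 - 7/101) - 373) = √(-964/18281 - 373) = √(-6819777/18281) = 3*I*√13852482593/18281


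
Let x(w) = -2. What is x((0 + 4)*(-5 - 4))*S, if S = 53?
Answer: -106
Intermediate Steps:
x((0 + 4)*(-5 - 4))*S = -2*53 = -106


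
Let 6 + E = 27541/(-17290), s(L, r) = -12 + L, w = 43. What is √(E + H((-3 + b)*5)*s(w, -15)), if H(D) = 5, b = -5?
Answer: √44066487010/17290 ≈ 12.141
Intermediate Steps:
E = -131281/17290 (E = -6 + 27541/(-17290) = -6 + 27541*(-1/17290) = -6 - 27541/17290 = -131281/17290 ≈ -7.5929)
√(E + H((-3 + b)*5)*s(w, -15)) = √(-131281/17290 + 5*(-12 + 43)) = √(-131281/17290 + 5*31) = √(-131281/17290 + 155) = √(2548669/17290) = √44066487010/17290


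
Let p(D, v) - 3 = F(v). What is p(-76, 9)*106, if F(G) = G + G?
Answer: 2226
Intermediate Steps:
F(G) = 2*G
p(D, v) = 3 + 2*v
p(-76, 9)*106 = (3 + 2*9)*106 = (3 + 18)*106 = 21*106 = 2226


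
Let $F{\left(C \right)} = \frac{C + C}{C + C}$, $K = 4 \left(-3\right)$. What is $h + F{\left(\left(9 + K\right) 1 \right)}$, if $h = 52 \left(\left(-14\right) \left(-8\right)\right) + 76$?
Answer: $5901$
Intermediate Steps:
$K = -12$
$F{\left(C \right)} = 1$ ($F{\left(C \right)} = \frac{2 C}{2 C} = 2 C \frac{1}{2 C} = 1$)
$h = 5900$ ($h = 52 \cdot 112 + 76 = 5824 + 76 = 5900$)
$h + F{\left(\left(9 + K\right) 1 \right)} = 5900 + 1 = 5901$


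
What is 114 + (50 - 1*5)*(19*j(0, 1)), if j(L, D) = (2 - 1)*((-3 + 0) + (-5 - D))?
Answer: -7581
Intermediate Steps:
j(L, D) = -8 - D (j(L, D) = 1*(-3 + (-5 - D)) = 1*(-8 - D) = -8 - D)
114 + (50 - 1*5)*(19*j(0, 1)) = 114 + (50 - 1*5)*(19*(-8 - 1*1)) = 114 + (50 - 5)*(19*(-8 - 1)) = 114 + 45*(19*(-9)) = 114 + 45*(-171) = 114 - 7695 = -7581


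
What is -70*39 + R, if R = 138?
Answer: -2592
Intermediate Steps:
-70*39 + R = -70*39 + 138 = -2730 + 138 = -2592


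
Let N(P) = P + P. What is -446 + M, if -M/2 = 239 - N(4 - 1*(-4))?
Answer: -892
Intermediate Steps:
N(P) = 2*P
M = -446 (M = -2*(239 - 2*(4 - 1*(-4))) = -2*(239 - 2*(4 + 4)) = -2*(239 - 2*8) = -2*(239 - 1*16) = -2*(239 - 16) = -2*223 = -446)
-446 + M = -446 - 446 = -892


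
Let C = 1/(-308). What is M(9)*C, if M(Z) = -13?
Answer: 13/308 ≈ 0.042208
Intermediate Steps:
C = -1/308 ≈ -0.0032468
M(9)*C = -13*(-1/308) = 13/308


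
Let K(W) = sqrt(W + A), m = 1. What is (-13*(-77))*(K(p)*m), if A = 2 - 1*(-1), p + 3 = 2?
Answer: 1001*sqrt(2) ≈ 1415.6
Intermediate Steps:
p = -1 (p = -3 + 2 = -1)
A = 3 (A = 2 + 1 = 3)
K(W) = sqrt(3 + W) (K(W) = sqrt(W + 3) = sqrt(3 + W))
(-13*(-77))*(K(p)*m) = (-13*(-77))*(sqrt(3 - 1)*1) = 1001*(sqrt(2)*1) = 1001*sqrt(2)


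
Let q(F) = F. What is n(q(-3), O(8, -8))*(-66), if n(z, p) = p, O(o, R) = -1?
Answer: 66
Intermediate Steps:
n(q(-3), O(8, -8))*(-66) = -1*(-66) = 66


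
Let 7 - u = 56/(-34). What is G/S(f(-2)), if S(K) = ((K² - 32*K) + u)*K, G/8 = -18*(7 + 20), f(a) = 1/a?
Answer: 528768/1693 ≈ 312.33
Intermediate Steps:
u = 147/17 (u = 7 - 56/(-34) = 7 - 56*(-1)/34 = 7 - 1*(-28/17) = 7 + 28/17 = 147/17 ≈ 8.6471)
G = -3888 (G = 8*(-18*(7 + 20)) = 8*(-18*27) = 8*(-486) = -3888)
S(K) = K*(147/17 + K² - 32*K) (S(K) = ((K² - 32*K) + 147/17)*K = (147/17 + K² - 32*K)*K = K*(147/17 + K² - 32*K))
G/S(f(-2)) = -3888*(-34/(147 - 544/(-2) + 17*(1/(-2))²)) = -3888*(-34/(147 - 544*(-½) + 17*(-½)²)) = -3888*(-34/(147 + 272 + 17*(¼))) = -3888*(-34/(147 + 272 + 17/4)) = -3888/((1/17)*(-½)*(1693/4)) = -3888/(-1693/136) = -3888*(-136/1693) = 528768/1693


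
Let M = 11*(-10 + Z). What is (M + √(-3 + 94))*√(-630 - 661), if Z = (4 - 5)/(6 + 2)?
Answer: I*√1291*(-891/8 + √91) ≈ -3659.0*I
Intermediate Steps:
Z = -⅛ (Z = -1/8 = -1*⅛ = -⅛ ≈ -0.12500)
M = -891/8 (M = 11*(-10 - ⅛) = 11*(-81/8) = -891/8 ≈ -111.38)
(M + √(-3 + 94))*√(-630 - 661) = (-891/8 + √(-3 + 94))*√(-630 - 661) = (-891/8 + √91)*√(-1291) = (-891/8 + √91)*(I*√1291) = I*√1291*(-891/8 + √91)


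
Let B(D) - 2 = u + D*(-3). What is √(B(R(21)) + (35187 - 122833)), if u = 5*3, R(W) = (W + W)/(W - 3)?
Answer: 2*I*√21909 ≈ 296.03*I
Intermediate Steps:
R(W) = 2*W/(-3 + W) (R(W) = (2*W)/(-3 + W) = 2*W/(-3 + W))
u = 15
B(D) = 17 - 3*D (B(D) = 2 + (15 + D*(-3)) = 2 + (15 - 3*D) = 17 - 3*D)
√(B(R(21)) + (35187 - 122833)) = √((17 - 6*21/(-3 + 21)) + (35187 - 122833)) = √((17 - 6*21/18) - 87646) = √((17 - 3*7/3) - 87646) = √((17 - 7) - 87646) = √(10 - 87646) = √(-87636) = 2*I*√21909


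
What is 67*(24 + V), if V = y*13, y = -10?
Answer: -7102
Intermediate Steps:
V = -130 (V = -10*13 = -130)
67*(24 + V) = 67*(24 - 130) = 67*(-106) = -7102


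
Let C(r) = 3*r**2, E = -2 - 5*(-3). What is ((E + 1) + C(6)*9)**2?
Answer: 972196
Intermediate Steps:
E = 13 (E = -2 + 15 = 13)
((E + 1) + C(6)*9)**2 = ((13 + 1) + (3*6**2)*9)**2 = (14 + (3*36)*9)**2 = (14 + 108*9)**2 = (14 + 972)**2 = 986**2 = 972196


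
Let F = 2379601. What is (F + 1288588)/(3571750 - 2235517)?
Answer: 3668189/1336233 ≈ 2.7452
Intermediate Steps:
(F + 1288588)/(3571750 - 2235517) = (2379601 + 1288588)/(3571750 - 2235517) = 3668189/1336233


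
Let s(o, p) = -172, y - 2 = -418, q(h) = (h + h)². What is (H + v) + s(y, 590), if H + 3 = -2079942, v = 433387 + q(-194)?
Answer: -1496186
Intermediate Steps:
q(h) = 4*h² (q(h) = (2*h)² = 4*h²)
y = -416 (y = 2 - 418 = -416)
v = 583931 (v = 433387 + 4*(-194)² = 433387 + 4*37636 = 433387 + 150544 = 583931)
H = -2079945 (H = -3 - 2079942 = -2079945)
(H + v) + s(y, 590) = (-2079945 + 583931) - 172 = -1496014 - 172 = -1496186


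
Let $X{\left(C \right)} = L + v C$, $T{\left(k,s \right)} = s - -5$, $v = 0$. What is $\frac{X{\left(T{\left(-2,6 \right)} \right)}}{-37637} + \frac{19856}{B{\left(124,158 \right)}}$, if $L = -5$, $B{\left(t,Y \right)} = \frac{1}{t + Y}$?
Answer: $\frac{210744316709}{37637} \approx 5.5994 \cdot 10^{6}$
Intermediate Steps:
$B{\left(t,Y \right)} = \frac{1}{Y + t}$
$T{\left(k,s \right)} = 5 + s$ ($T{\left(k,s \right)} = s + 5 = 5 + s$)
$X{\left(C \right)} = -5$ ($X{\left(C \right)} = -5 + 0 C = -5 + 0 = -5$)
$\frac{X{\left(T{\left(-2,6 \right)} \right)}}{-37637} + \frac{19856}{B{\left(124,158 \right)}} = - \frac{5}{-37637} + \frac{19856}{\frac{1}{158 + 124}} = \left(-5\right) \left(- \frac{1}{37637}\right) + \frac{19856}{\frac{1}{282}} = \frac{5}{37637} + 19856 \frac{1}{\frac{1}{282}} = \frac{5}{37637} + 19856 \cdot 282 = \frac{5}{37637} + 5599392 = \frac{210744316709}{37637}$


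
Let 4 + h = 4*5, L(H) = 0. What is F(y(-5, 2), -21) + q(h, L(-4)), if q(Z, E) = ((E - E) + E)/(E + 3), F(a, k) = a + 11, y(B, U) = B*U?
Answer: 1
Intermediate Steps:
F(a, k) = 11 + a
h = 16 (h = -4 + 4*5 = -4 + 20 = 16)
q(Z, E) = E/(3 + E) (q(Z, E) = (0 + E)/(3 + E) = E/(3 + E))
F(y(-5, 2), -21) + q(h, L(-4)) = (11 - 5*2) + 0/(3 + 0) = (11 - 10) + 0/3 = 1 + 0*(1/3) = 1 + 0 = 1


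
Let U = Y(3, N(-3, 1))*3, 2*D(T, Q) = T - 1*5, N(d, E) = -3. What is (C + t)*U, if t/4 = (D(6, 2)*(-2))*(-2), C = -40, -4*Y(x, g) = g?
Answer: -72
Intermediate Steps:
D(T, Q) = -5/2 + T/2 (D(T, Q) = (T - 1*5)/2 = (T - 5)/2 = (-5 + T)/2 = -5/2 + T/2)
Y(x, g) = -g/4
t = 8 (t = 4*(((-5/2 + (½)*6)*(-2))*(-2)) = 4*(((-5/2 + 3)*(-2))*(-2)) = 4*(((½)*(-2))*(-2)) = 4*(-1*(-2)) = 4*2 = 8)
U = 9/4 (U = -¼*(-3)*3 = (¾)*3 = 9/4 ≈ 2.2500)
(C + t)*U = (-40 + 8)*(9/4) = -32*9/4 = -72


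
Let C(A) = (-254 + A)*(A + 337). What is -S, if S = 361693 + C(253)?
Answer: -361103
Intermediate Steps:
C(A) = (-254 + A)*(337 + A)
S = 361103 (S = 361693 + (-85598 + 253**2 + 83*253) = 361693 + (-85598 + 64009 + 20999) = 361693 - 590 = 361103)
-S = -1*361103 = -361103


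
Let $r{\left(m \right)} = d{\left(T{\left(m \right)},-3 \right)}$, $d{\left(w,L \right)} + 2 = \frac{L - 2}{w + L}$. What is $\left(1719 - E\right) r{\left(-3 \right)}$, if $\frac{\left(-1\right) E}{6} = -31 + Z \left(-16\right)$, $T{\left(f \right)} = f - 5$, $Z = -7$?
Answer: $- \frac{37485}{11} \approx -3407.7$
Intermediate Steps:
$T{\left(f \right)} = -5 + f$
$d{\left(w,L \right)} = -2 + \frac{-2 + L}{L + w}$ ($d{\left(w,L \right)} = -2 + \frac{L - 2}{w + L} = -2 + \frac{-2 + L}{L + w}$)
$r{\left(m \right)} = \frac{11 - 2 m}{-8 + m}$ ($r{\left(m \right)} = \frac{-2 - -3 - 2 \left(-5 + m\right)}{-3 + \left(-5 + m\right)} = \frac{-2 + 3 - \left(-10 + 2 m\right)}{-8 + m} = \frac{11 - 2 m}{-8 + m}$)
$E = -486$ ($E = - 6 \left(-31 - -112\right) = - 6 \left(-31 + 112\right) = \left(-6\right) 81 = -486$)
$\left(1719 - E\right) r{\left(-3 \right)} = \left(1719 - -486\right) \frac{11 - -6}{-8 - 3} = \left(1719 + 486\right) \frac{11 + 6}{-11} = 2205 \left(\left(- \frac{1}{11}\right) 17\right) = 2205 \left(- \frac{17}{11}\right) = - \frac{37485}{11}$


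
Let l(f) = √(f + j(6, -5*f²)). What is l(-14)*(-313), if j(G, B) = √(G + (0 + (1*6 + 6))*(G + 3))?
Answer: -313*I*√(14 - √114) ≈ -570.56*I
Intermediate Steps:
j(G, B) = √(36 + 13*G) (j(G, B) = √(G + (0 + (6 + 6))*(3 + G)) = √(G + (0 + 12)*(3 + G)) = √(G + 12*(3 + G)) = √(G + (36 + 12*G)) = √(36 + 13*G))
l(f) = √(f + √114) (l(f) = √(f + √(36 + 13*6)) = √(f + √(36 + 78)) = √(f + √114))
l(-14)*(-313) = √(-14 + √114)*(-313) = -313*√(-14 + √114)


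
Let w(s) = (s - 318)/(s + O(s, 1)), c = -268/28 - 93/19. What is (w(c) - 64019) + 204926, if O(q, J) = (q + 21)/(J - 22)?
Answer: 5816583189/41273 ≈ 1.4093e+5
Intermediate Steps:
O(q, J) = (21 + q)/(-22 + J)
c = -1924/133 (c = -268*1/28 - 93*1/19 = -67/7 - 93/19 = -1924/133 ≈ -14.466)
w(s) = (-318 + s)/(-1 + 20*s/21) (w(s) = (s - 318)/(s + (21 + s)/(-22 + 1)) = (-318 + s)/(s + (21 + s)/(-21)) = (-318 + s)/(s - (21 + s)/21) = (-318 + s)/(s + (-1 - s/21)) = (-318 + s)/(-1 + 20*s/21))
(w(c) - 64019) + 204926 = (21*(-318 - 1924/133)/(-21 + 20*(-1924/133)) - 64019) + 204926 = (21*(-44218/133)/(-21 - 38480/133) - 64019) + 204926 = (21*(-44218/133)/(-41273/133) - 64019) + 204926 = (21*(-133/41273)*(-44218/133) - 64019) + 204926 = (928578/41273 - 64019) + 204926 = -2641327609/41273 + 204926 = 5816583189/41273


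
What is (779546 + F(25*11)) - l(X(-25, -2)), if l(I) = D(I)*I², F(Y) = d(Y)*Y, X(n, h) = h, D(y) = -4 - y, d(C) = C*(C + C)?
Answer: 42373304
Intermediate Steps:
d(C) = 2*C² (d(C) = C*(2*C) = 2*C²)
F(Y) = 2*Y³ (F(Y) = (2*Y²)*Y = 2*Y³)
l(I) = I²*(-4 - I) (l(I) = (-4 - I)*I² = I²*(-4 - I))
(779546 + F(25*11)) - l(X(-25, -2)) = (779546 + 2*(25*11)³) - (-2)²*(-4 - 1*(-2)) = (779546 + 2*275³) - 4*(-4 + 2) = (779546 + 2*20796875) - 4*(-2) = (779546 + 41593750) - 1*(-8) = 42373296 + 8 = 42373304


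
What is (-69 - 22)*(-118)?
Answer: 10738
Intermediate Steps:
(-69 - 22)*(-118) = -91*(-118) = 10738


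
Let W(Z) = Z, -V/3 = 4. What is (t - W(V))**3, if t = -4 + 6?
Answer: 2744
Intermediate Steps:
V = -12 (V = -3*4 = -12)
t = 2
(t - W(V))**3 = (2 - 1*(-12))**3 = (2 + 12)**3 = 14**3 = 2744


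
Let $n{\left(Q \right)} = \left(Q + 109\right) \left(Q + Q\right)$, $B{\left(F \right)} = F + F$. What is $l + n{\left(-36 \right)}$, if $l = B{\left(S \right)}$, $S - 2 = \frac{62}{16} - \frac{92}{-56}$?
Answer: $- \frac{146747}{28} \approx -5241.0$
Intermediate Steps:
$S = \frac{421}{56}$ ($S = 2 + \left(\frac{62}{16} - \frac{92}{-56}\right) = 2 + \left(62 \cdot \frac{1}{16} - - \frac{23}{14}\right) = 2 + \left(\frac{31}{8} + \frac{23}{14}\right) = 2 + \frac{309}{56} = \frac{421}{56} \approx 7.5179$)
$B{\left(F \right)} = 2 F$
$l = \frac{421}{28}$ ($l = 2 \cdot \frac{421}{56} = \frac{421}{28} \approx 15.036$)
$n{\left(Q \right)} = 2 Q \left(109 + Q\right)$ ($n{\left(Q \right)} = \left(109 + Q\right) 2 Q = 2 Q \left(109 + Q\right)$)
$l + n{\left(-36 \right)} = \frac{421}{28} + 2 \left(-36\right) \left(109 - 36\right) = \frac{421}{28} + 2 \left(-36\right) 73 = \frac{421}{28} - 5256 = - \frac{146747}{28}$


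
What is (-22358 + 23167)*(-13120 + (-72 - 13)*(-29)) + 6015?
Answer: -8613880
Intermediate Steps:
(-22358 + 23167)*(-13120 + (-72 - 13)*(-29)) + 6015 = 809*(-13120 - 85*(-29)) + 6015 = 809*(-13120 + 2465) + 6015 = 809*(-10655) + 6015 = -8619895 + 6015 = -8613880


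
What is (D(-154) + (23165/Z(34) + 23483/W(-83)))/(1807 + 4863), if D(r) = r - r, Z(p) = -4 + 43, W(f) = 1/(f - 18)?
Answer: -46238186/130065 ≈ -355.50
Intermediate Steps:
W(f) = 1/(-18 + f)
Z(p) = 39
D(r) = 0
(D(-154) + (23165/Z(34) + 23483/W(-83)))/(1807 + 4863) = (0 + (23165/39 + 23483/(1/(-18 - 83))))/(1807 + 4863) = (0 + (23165*(1/39) + 23483/(1/(-101))))/6670 = (0 + (23165/39 + 23483/(-1/101)))*(1/6670) = (0 + (23165/39 + 23483*(-101)))*(1/6670) = (0 + (23165/39 - 2371783))*(1/6670) = (0 - 92476372/39)*(1/6670) = -92476372/39*1/6670 = -46238186/130065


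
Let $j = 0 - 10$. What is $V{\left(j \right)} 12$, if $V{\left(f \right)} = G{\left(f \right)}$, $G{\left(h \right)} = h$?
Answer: $-120$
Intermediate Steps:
$j = -10$ ($j = 0 - 10 = -10$)
$V{\left(f \right)} = f$
$V{\left(j \right)} 12 = \left(-10\right) 12 = -120$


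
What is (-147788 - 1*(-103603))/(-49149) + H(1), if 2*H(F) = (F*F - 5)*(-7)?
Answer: 732271/49149 ≈ 14.899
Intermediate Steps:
H(F) = 35/2 - 7*F²/2 (H(F) = ((F*F - 5)*(-7))/2 = ((F² - 5)*(-7))/2 = ((-5 + F²)*(-7))/2 = (35 - 7*F²)/2 = 35/2 - 7*F²/2)
(-147788 - 1*(-103603))/(-49149) + H(1) = (-147788 - 1*(-103603))/(-49149) + (35/2 - 7/2*1²) = (-147788 + 103603)*(-1/49149) + (35/2 - 7/2*1) = -44185*(-1/49149) + (35/2 - 7/2) = 44185/49149 + 14 = 732271/49149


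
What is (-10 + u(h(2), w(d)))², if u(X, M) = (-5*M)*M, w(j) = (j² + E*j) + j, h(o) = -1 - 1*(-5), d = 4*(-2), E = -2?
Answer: 672364900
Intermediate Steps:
d = -8
h(o) = 4 (h(o) = -1 + 5 = 4)
w(j) = j² - j (w(j) = (j² - 2*j) + j = j² - j)
u(X, M) = -5*M²
(-10 + u(h(2), w(d)))² = (-10 - 5*64*(-1 - 8)²)² = (-10 - 5*(-8*(-9))²)² = (-10 - 5*72²)² = (-10 - 5*5184)² = (-10 - 25920)² = (-25930)² = 672364900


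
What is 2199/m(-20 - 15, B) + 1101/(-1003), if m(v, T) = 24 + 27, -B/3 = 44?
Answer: 42146/1003 ≈ 42.020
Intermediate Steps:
B = -132 (B = -3*44 = -132)
m(v, T) = 51
2199/m(-20 - 15, B) + 1101/(-1003) = 2199/51 + 1101/(-1003) = 2199*(1/51) + 1101*(-1/1003) = 733/17 - 1101/1003 = 42146/1003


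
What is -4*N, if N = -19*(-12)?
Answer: -912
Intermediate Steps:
N = 228
-4*N = -4*228 = -912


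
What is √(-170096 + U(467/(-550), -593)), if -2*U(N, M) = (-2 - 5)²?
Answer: I*√680482/2 ≈ 412.46*I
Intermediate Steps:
U(N, M) = -49/2 (U(N, M) = -(-2 - 5)²/2 = -½*(-7)² = -½*49 = -49/2)
√(-170096 + U(467/(-550), -593)) = √(-170096 - 49/2) = √(-340241/2) = I*√680482/2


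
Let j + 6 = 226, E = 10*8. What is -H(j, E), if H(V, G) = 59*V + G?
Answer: -13060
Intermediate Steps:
E = 80
j = 220 (j = -6 + 226 = 220)
H(V, G) = G + 59*V
-H(j, E) = -(80 + 59*220) = -(80 + 12980) = -1*13060 = -13060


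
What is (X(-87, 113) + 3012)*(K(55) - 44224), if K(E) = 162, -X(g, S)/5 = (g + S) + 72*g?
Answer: -1507008524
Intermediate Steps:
X(g, S) = -365*g - 5*S (X(g, S) = -5*((g + S) + 72*g) = -5*((S + g) + 72*g) = -5*(S + 73*g) = -365*g - 5*S)
(X(-87, 113) + 3012)*(K(55) - 44224) = ((-365*(-87) - 5*113) + 3012)*(162 - 44224) = ((31755 - 565) + 3012)*(-44062) = (31190 + 3012)*(-44062) = 34202*(-44062) = -1507008524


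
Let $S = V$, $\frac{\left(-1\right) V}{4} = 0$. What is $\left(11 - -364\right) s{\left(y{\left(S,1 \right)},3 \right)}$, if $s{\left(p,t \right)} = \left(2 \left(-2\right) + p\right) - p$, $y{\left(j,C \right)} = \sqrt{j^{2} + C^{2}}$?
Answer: $-1500$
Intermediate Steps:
$V = 0$ ($V = \left(-4\right) 0 = 0$)
$S = 0$
$y{\left(j,C \right)} = \sqrt{C^{2} + j^{2}}$
$s{\left(p,t \right)} = -4$ ($s{\left(p,t \right)} = \left(-4 + p\right) - p = -4$)
$\left(11 - -364\right) s{\left(y{\left(S,1 \right)},3 \right)} = \left(11 - -364\right) \left(-4\right) = \left(11 + 364\right) \left(-4\right) = 375 \left(-4\right) = -1500$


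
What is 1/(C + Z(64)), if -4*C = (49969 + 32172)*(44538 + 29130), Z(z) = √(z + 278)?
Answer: -504263599/762845331829298289 - √38/762845331829298289 ≈ -6.6103e-10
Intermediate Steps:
Z(z) = √(278 + z)
C = -1512790797 (C = -(49969 + 32172)*(44538 + 29130)/4 = -82141*73668/4 = -¼*6051163188 = -1512790797)
1/(C + Z(64)) = 1/(-1512790797 + √(278 + 64)) = 1/(-1512790797 + √342) = 1/(-1512790797 + 3*√38)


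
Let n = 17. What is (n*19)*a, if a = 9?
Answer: 2907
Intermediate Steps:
(n*19)*a = (17*19)*9 = 323*9 = 2907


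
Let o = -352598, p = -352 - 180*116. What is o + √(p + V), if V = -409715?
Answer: -352598 + 3*I*√47883 ≈ -3.526e+5 + 656.47*I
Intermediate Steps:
p = -21232 (p = -352 - 20880 = -21232)
o + √(p + V) = -352598 + √(-21232 - 409715) = -352598 + √(-430947) = -352598 + 3*I*√47883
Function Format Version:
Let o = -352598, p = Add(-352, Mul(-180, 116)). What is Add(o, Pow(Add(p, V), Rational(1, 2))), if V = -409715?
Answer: Add(-352598, Mul(3, I, Pow(47883, Rational(1, 2)))) ≈ Add(-3.5260e+5, Mul(656.47, I))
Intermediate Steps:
p = -21232 (p = Add(-352, -20880) = -21232)
Add(o, Pow(Add(p, V), Rational(1, 2))) = Add(-352598, Pow(Add(-21232, -409715), Rational(1, 2))) = Add(-352598, Pow(-430947, Rational(1, 2))) = Add(-352598, Mul(3, I, Pow(47883, Rational(1, 2))))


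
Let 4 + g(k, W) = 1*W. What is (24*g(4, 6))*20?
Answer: 960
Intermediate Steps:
g(k, W) = -4 + W (g(k, W) = -4 + 1*W = -4 + W)
(24*g(4, 6))*20 = (24*(-4 + 6))*20 = (24*2)*20 = 48*20 = 960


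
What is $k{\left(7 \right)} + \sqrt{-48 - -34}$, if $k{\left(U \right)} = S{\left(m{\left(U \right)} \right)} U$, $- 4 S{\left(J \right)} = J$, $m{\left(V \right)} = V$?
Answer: $- \frac{49}{4} + i \sqrt{14} \approx -12.25 + 3.7417 i$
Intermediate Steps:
$S{\left(J \right)} = - \frac{J}{4}$
$k{\left(U \right)} = - \frac{U^{2}}{4}$ ($k{\left(U \right)} = - \frac{U}{4} U = - \frac{U^{2}}{4}$)
$k{\left(7 \right)} + \sqrt{-48 - -34} = - \frac{7^{2}}{4} + \sqrt{-48 - -34} = \left(- \frac{1}{4}\right) 49 + \sqrt{-48 + \left(-45 + 79\right)} = - \frac{49}{4} + \sqrt{-48 + 34} = - \frac{49}{4} + \sqrt{-14} = - \frac{49}{4} + i \sqrt{14}$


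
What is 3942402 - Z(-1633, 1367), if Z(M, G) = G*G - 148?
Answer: 2073861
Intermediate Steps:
Z(M, G) = -148 + G² (Z(M, G) = G² - 148 = -148 + G²)
3942402 - Z(-1633, 1367) = 3942402 - (-148 + 1367²) = 3942402 - (-148 + 1868689) = 3942402 - 1*1868541 = 3942402 - 1868541 = 2073861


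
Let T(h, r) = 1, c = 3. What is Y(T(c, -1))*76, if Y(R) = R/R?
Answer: 76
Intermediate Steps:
Y(R) = 1
Y(T(c, -1))*76 = 1*76 = 76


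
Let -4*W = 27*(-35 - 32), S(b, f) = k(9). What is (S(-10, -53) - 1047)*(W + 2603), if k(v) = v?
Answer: -6342699/2 ≈ -3.1713e+6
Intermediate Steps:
S(b, f) = 9
W = 1809/4 (W = -27*(-35 - 32)/4 = -27*(-67)/4 = -1/4*(-1809) = 1809/4 ≈ 452.25)
(S(-10, -53) - 1047)*(W + 2603) = (9 - 1047)*(1809/4 + 2603) = -1038*12221/4 = -6342699/2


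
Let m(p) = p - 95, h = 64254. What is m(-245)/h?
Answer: -170/32127 ≈ -0.0052915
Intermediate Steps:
m(p) = -95 + p
m(-245)/h = (-95 - 245)/64254 = -340*1/64254 = -170/32127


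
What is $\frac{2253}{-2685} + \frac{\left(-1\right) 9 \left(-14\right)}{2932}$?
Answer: $- \frac{1044581}{1312070} \approx -0.79613$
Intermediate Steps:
$\frac{2253}{-2685} + \frac{\left(-1\right) 9 \left(-14\right)}{2932} = 2253 \left(- \frac{1}{2685}\right) + \left(-9\right) \left(-14\right) \frac{1}{2932} = - \frac{751}{895} + 126 \cdot \frac{1}{2932} = - \frac{751}{895} + \frac{63}{1466} = - \frac{1044581}{1312070}$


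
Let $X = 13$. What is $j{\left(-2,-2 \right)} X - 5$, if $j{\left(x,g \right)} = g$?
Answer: $-31$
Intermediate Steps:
$j{\left(-2,-2 \right)} X - 5 = \left(-2\right) 13 - 5 = -26 - 5 = -31$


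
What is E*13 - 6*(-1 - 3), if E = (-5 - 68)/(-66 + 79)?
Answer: -49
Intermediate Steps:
E = -73/13 ≈ -5.6154
E*13 - 6*(-1 - 3) = -73/13*13 - 6*(-1 - 3) = -73 - 6*(-4) = -73 + 24 = -49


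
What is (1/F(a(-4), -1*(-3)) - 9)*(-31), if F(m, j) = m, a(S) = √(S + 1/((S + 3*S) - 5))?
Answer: 279 + 31*I*√1785/85 ≈ 279.0 + 15.409*I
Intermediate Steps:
a(S) = √(S + 1/(-5 + 4*S)) (a(S) = √(S + 1/(4*S - 5)) = √(S + 1/(-5 + 4*S)))
(1/F(a(-4), -1*(-3)) - 9)*(-31) = (1/(√((1 - 4*(-5 + 4*(-4)))/(-5 + 4*(-4)))) - 9)*(-31) = (1/(√((1 - 4*(-5 - 16))/(-5 - 16))) - 9)*(-31) = (1/(√((1 - 4*(-21))/(-21))) - 9)*(-31) = (1/(√(-(1 + 84)/21)) - 9)*(-31) = (1/(√(-1/21*85)) - 9)*(-31) = (1/(√(-85/21)) - 9)*(-31) = (1/(I*√1785/21) - 9)*(-31) = (-I*√1785/85 - 9)*(-31) = (-9 - I*√1785/85)*(-31) = 279 + 31*I*√1785/85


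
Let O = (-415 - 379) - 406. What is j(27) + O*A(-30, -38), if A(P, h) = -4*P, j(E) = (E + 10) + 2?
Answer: -143961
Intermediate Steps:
j(E) = 12 + E (j(E) = (10 + E) + 2 = 12 + E)
O = -1200 (O = -794 - 406 = -1200)
j(27) + O*A(-30, -38) = (12 + 27) - (-4800)*(-30) = 39 - 1200*120 = 39 - 144000 = -143961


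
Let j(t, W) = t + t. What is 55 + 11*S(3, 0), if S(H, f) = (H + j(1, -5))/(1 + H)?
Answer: 275/4 ≈ 68.750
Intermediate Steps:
j(t, W) = 2*t
S(H, f) = (2 + H)/(1 + H) (S(H, f) = (H + 2*1)/(1 + H) = (H + 2)/(1 + H) = (2 + H)/(1 + H))
55 + 11*S(3, 0) = 55 + 11*((2 + 3)/(1 + 3)) = 55 + 11*(5/4) = 55 + 55/4 = 275/4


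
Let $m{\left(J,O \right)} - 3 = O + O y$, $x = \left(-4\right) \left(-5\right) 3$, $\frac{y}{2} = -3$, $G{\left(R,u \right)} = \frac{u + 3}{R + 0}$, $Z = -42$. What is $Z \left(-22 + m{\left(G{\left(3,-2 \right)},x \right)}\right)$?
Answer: $13398$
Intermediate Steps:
$G{\left(R,u \right)} = \frac{3 + u}{R}$
$y = -6$ ($y = 2 \left(-3\right) = -6$)
$x = 60$ ($x = 20 \cdot 3 = 60$)
$m{\left(J,O \right)} = 3 - 5 O$ ($m{\left(J,O \right)} = 3 + \left(O + O \left(-6\right)\right) = 3 + \left(O - 6 O\right) = 3 - 5 O$)
$Z \left(-22 + m{\left(G{\left(3,-2 \right)},x \right)}\right) = - 42 \left(-22 + \left(3 - 300\right)\right) = - 42 \left(-22 - 297\right) = \left(-42\right) \left(-319\right) = 13398$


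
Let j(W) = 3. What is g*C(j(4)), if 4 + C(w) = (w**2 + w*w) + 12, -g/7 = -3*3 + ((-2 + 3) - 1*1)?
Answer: 1638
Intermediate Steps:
g = 63 (g = -7*(-3*3 + ((-2 + 3) - 1*1)) = -7*(-9 + (1 - 1)) = -7*(-9 + 0) = -7*(-9) = 63)
C(w) = 8 + 2*w**2 (C(w) = -4 + ((w**2 + w*w) + 12) = -4 + ((w**2 + w**2) + 12) = -4 + (2*w**2 + 12) = -4 + (12 + 2*w**2) = 8 + 2*w**2)
g*C(j(4)) = 63*(8 + 2*3**2) = 63*(8 + 2*9) = 63*(8 + 18) = 63*26 = 1638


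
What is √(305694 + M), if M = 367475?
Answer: √673169 ≈ 820.47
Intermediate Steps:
√(305694 + M) = √(305694 + 367475) = √673169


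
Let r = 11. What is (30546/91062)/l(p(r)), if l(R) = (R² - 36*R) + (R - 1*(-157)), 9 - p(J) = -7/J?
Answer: -205337/53509043 ≈ -0.0038374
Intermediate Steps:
p(J) = 9 + 7/J (p(J) = 9 - (-7)/J = 9 + 7/J)
l(R) = 157 + R² - 35*R (l(R) = (R² - 36*R) + (R + 157) = (R² - 36*R) + (157 + R) = 157 + R² - 35*R)
(30546/91062)/l(p(r)) = (30546/91062)/(157 + (9 + 7/11)² - 35*(9 + 7/11)) = (30546*(1/91062))/(157 + (9 + 7*(1/11))² - 35*(9 + 7*(1/11))) = 1697/(5059*(157 + (9 + 7/11)² - 35*(9 + 7/11))) = 1697/(5059*(157 + (106/11)² - 35*106/11)) = 1697/(5059*(157 + 11236/121 - 3710/11)) = 1697/(5059*(-10577/121)) = (1697/5059)*(-121/10577) = -205337/53509043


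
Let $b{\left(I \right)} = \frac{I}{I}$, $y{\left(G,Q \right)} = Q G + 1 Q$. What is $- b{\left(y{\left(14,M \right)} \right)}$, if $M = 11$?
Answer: $-1$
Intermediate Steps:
$y{\left(G,Q \right)} = Q + G Q$ ($y{\left(G,Q \right)} = G Q + Q = Q + G Q$)
$b{\left(I \right)} = 1$
$- b{\left(y{\left(14,M \right)} \right)} = \left(-1\right) 1 = -1$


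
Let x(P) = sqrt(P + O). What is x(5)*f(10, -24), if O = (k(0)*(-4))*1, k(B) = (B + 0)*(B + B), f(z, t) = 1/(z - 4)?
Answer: sqrt(5)/6 ≈ 0.37268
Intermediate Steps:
f(z, t) = 1/(-4 + z)
k(B) = 2*B**2 (k(B) = B*(2*B) = 2*B**2)
O = 0 (O = ((2*0**2)*(-4))*1 = ((2*0)*(-4))*1 = (0*(-4))*1 = 0*1 = 0)
x(P) = sqrt(P) (x(P) = sqrt(P + 0) = sqrt(P))
x(5)*f(10, -24) = sqrt(5)/(-4 + 10) = sqrt(5)/6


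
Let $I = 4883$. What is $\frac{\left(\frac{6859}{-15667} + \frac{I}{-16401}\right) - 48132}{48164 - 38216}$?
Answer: $- \frac{3091980350516}{639045759429} \approx -4.8384$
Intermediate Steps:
$\frac{\left(\frac{6859}{-15667} + \frac{I}{-16401}\right) - 48132}{48164 - 38216} = \frac{\left(\frac{6859}{-15667} + \frac{4883}{-16401}\right) - 48132}{48164 - 38216} = \frac{\left(6859 \left(- \frac{1}{15667}\right) + 4883 \left(- \frac{1}{16401}\right)\right) - 48132}{9948} = \left(\left(- \frac{6859}{15667} - \frac{4883}{16401}\right) - 48132\right) \frac{1}{9948} = \left(- \frac{188996420}{256954467} - 48132\right) \frac{1}{9948} = \left(- \frac{12367921402064}{256954467}\right) \frac{1}{9948} = - \frac{3091980350516}{639045759429}$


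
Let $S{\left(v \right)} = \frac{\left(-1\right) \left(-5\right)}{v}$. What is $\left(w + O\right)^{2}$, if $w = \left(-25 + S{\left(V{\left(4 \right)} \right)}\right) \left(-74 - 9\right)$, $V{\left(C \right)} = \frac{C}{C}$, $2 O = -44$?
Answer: $2683044$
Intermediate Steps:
$O = -22$ ($O = \frac{1}{2} \left(-44\right) = -22$)
$V{\left(C \right)} = 1$
$S{\left(v \right)} = \frac{5}{v}$
$w = 1660$ ($w = \left(-25 + \frac{5}{1}\right) \left(-74 - 9\right) = \left(-25 + 5 \cdot 1\right) \left(-83\right) = \left(-25 + 5\right) \left(-83\right) = \left(-20\right) \left(-83\right) = 1660$)
$\left(w + O\right)^{2} = \left(1660 - 22\right)^{2} = 1638^{2} = 2683044$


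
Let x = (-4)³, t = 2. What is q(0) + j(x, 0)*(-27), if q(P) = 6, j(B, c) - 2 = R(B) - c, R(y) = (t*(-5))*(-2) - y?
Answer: -2316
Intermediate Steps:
x = -64
R(y) = 20 - y (R(y) = (2*(-5))*(-2) - y = -10*(-2) - y = 20 - y)
j(B, c) = 22 - B - c (j(B, c) = 2 + ((20 - B) - c) = 2 + (20 - B - c) = 22 - B - c)
q(0) + j(x, 0)*(-27) = 6 + (22 - 1*(-64) - 1*0)*(-27) = 6 + (22 + 64 + 0)*(-27) = 6 + 86*(-27) = 6 - 2322 = -2316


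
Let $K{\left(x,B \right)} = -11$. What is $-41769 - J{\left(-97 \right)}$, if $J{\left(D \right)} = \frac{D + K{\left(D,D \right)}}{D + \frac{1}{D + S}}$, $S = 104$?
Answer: $- \frac{4720023}{113} \approx -41770.0$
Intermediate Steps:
$J{\left(D \right)} = \frac{-11 + D}{D + \frac{1}{104 + D}}$ ($J{\left(D \right)} = \frac{D - 11}{D + \frac{1}{D + 104}} = \frac{-11 + D}{D + \frac{1}{104 + D}}$)
$-41769 - J{\left(-97 \right)} = -41769 - \frac{-1144 + \left(-97\right)^{2} + 93 \left(-97\right)}{1 + \left(-97\right)^{2} + 104 \left(-97\right)} = -41769 - \frac{-1144 + 9409 - 9021}{1 + 9409 - 10088} = -41769 - \frac{1}{-678} \left(-756\right) = -41769 - \left(- \frac{1}{678}\right) \left(-756\right) = -41769 - \frac{126}{113} = - \frac{4720023}{113}$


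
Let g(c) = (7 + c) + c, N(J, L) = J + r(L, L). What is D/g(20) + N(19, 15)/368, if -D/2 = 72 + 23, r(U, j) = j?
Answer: -34161/8648 ≈ -3.9502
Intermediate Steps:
D = -190 (D = -2*(72 + 23) = -2*95 = -190)
N(J, L) = J + L
g(c) = 7 + 2*c
D/g(20) + N(19, 15)/368 = -190/(7 + 2*20) + (19 + 15)/368 = -190/(7 + 40) + 34*(1/368) = -190/47 + 17/184 = -34161/8648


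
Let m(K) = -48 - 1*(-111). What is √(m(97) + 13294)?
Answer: 19*√37 ≈ 115.57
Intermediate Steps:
m(K) = 63 (m(K) = -48 + 111 = 63)
√(m(97) + 13294) = √(63 + 13294) = √13357 = 19*√37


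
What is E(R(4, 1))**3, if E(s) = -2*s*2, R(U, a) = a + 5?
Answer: -13824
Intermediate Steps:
R(U, a) = 5 + a
E(s) = -4*s
E(R(4, 1))**3 = (-4*(5 + 1))**3 = (-4*6)**3 = (-24)**3 = -13824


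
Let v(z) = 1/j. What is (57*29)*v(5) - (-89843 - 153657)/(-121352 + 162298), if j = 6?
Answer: 11524123/40946 ≈ 281.45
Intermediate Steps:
v(z) = ⅙ (v(z) = 1/6 = ⅙)
(57*29)*v(5) - (-89843 - 153657)/(-121352 + 162298) = (57*29)*(⅙) - (-89843 - 153657)/(-121352 + 162298) = 1653*(⅙) - (-243500)/40946 = 551/2 - (-243500)/40946 = 551/2 - 1*(-121750/20473) = 551/2 + 121750/20473 = 11524123/40946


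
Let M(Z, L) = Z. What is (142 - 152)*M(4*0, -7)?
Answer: 0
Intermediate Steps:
(142 - 152)*M(4*0, -7) = (142 - 152)*(4*0) = -10*0 = 0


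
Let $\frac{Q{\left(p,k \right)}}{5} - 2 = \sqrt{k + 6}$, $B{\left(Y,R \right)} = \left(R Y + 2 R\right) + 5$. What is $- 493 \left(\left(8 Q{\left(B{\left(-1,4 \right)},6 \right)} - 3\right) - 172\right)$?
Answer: $46835 - 39440 \sqrt{3} \approx -21477.0$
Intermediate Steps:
$B{\left(Y,R \right)} = 5 + 2 R + R Y$ ($B{\left(Y,R \right)} = \left(2 R + R Y\right) + 5 = 5 + 2 R + R Y$)
$Q{\left(p,k \right)} = 10 + 5 \sqrt{6 + k}$ ($Q{\left(p,k \right)} = 10 + 5 \sqrt{k + 6} = 10 + 5 \sqrt{6 + k}$)
$- 493 \left(\left(8 Q{\left(B{\left(-1,4 \right)},6 \right)} - 3\right) - 172\right) = - 493 \left(\left(8 \left(10 + 5 \sqrt{6 + 6}\right) - 3\right) - 172\right) = - 493 \left(\left(8 \left(10 + 5 \sqrt{12}\right) - 3\right) - 172\right) = - 493 \left(\left(8 \left(10 + 5 \cdot 2 \sqrt{3}\right) - 3\right) - 172\right) = - 493 \left(\left(8 \left(10 + 10 \sqrt{3}\right) - 3\right) - 172\right) = - 493 \left(\left(\left(80 + 80 \sqrt{3}\right) - 3\right) - 172\right) = - 493 \left(\left(77 + 80 \sqrt{3}\right) - 172\right) = - 493 \left(-95 + 80 \sqrt{3}\right) = 46835 - 39440 \sqrt{3}$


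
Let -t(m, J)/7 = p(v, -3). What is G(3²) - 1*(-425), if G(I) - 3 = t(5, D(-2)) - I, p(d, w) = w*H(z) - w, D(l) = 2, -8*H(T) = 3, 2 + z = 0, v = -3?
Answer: 3121/8 ≈ 390.13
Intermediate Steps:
z = -2 (z = -2 + 0 = -2)
H(T) = -3/8 (H(T) = -⅛*3 = -3/8)
p(d, w) = -11*w/8 (p(d, w) = w*(-3/8) - w = -3*w/8 - w = -11*w/8)
t(m, J) = -231/8 (t(m, J) = -(-77)*(-3)/8 = -7*33/8 = -231/8)
G(I) = -207/8 - I (G(I) = 3 + (-231/8 - I) = -207/8 - I)
G(3²) - 1*(-425) = (-207/8 - 1*3²) - 1*(-425) = (-207/8 - 1*9) + 425 = (-207/8 - 9) + 425 = -279/8 + 425 = 3121/8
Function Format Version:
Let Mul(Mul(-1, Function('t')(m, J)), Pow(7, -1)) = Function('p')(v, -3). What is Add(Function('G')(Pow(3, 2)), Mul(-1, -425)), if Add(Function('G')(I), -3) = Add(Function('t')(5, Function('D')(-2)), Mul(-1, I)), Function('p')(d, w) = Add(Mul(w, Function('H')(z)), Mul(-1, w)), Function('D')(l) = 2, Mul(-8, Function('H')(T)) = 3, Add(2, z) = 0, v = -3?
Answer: Rational(3121, 8) ≈ 390.13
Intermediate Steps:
z = -2 (z = Add(-2, 0) = -2)
Function('H')(T) = Rational(-3, 8) (Function('H')(T) = Mul(Rational(-1, 8), 3) = Rational(-3, 8))
Function('p')(d, w) = Mul(Rational(-11, 8), w) (Function('p')(d, w) = Add(Mul(w, Rational(-3, 8)), Mul(-1, w)) = Add(Mul(Rational(-3, 8), w), Mul(-1, w)) = Mul(Rational(-11, 8), w))
Function('t')(m, J) = Rational(-231, 8) (Function('t')(m, J) = Mul(-7, Mul(Rational(-11, 8), -3)) = Mul(-7, Rational(33, 8)) = Rational(-231, 8))
Function('G')(I) = Add(Rational(-207, 8), Mul(-1, I)) (Function('G')(I) = Add(3, Add(Rational(-231, 8), Mul(-1, I))) = Add(Rational(-207, 8), Mul(-1, I)))
Add(Function('G')(Pow(3, 2)), Mul(-1, -425)) = Add(Add(Rational(-207, 8), Mul(-1, Pow(3, 2))), Mul(-1, -425)) = Add(Add(Rational(-207, 8), Mul(-1, 9)), 425) = Add(Add(Rational(-207, 8), -9), 425) = Add(Rational(-279, 8), 425) = Rational(3121, 8)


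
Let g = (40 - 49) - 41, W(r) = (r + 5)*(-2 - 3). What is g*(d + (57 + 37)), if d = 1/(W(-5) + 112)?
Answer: -263225/56 ≈ -4700.4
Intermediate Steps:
W(r) = -25 - 5*r (W(r) = (5 + r)*(-5) = -25 - 5*r)
g = -50 (g = -9 - 41 = -50)
d = 1/112 (d = 1/((-25 - 5*(-5)) + 112) = 1/((-25 + 25) + 112) = 1/(0 + 112) = 1/112 ≈ 0.0089286)
g*(d + (57 + 37)) = -50*(1/112 + (57 + 37)) = -50*(1/112 + 94) = -50*10529/112 = -263225/56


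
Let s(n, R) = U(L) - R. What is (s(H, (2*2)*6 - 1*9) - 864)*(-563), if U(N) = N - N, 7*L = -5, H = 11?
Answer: 494877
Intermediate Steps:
L = -5/7 (L = (⅐)*(-5) = -5/7 ≈ -0.71429)
U(N) = 0
s(n, R) = -R (s(n, R) = 0 - R = -R)
(s(H, (2*2)*6 - 1*9) - 864)*(-563) = (-((2*2)*6 - 1*9) - 864)*(-563) = (-(4*6 - 9) - 864)*(-563) = (-(24 - 9) - 864)*(-563) = (-1*15 - 864)*(-563) = (-15 - 864)*(-563) = -879*(-563) = 494877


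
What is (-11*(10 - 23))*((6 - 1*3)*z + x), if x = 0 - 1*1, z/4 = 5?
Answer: 8437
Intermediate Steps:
z = 20 (z = 4*5 = 20)
x = -1 (x = 0 - 1 = -1)
(-11*(10 - 23))*((6 - 1*3)*z + x) = (-11*(10 - 23))*((6 - 1*3)*20 - 1) = (-11*(-13))*((6 - 3)*20 - 1) = 143*(3*20 - 1) = 143*(60 - 1) = 143*59 = 8437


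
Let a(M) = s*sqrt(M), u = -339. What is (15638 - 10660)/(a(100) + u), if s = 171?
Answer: 4978/1371 ≈ 3.6309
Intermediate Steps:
a(M) = 171*sqrt(M)
(15638 - 10660)/(a(100) + u) = (15638 - 10660)/(171*sqrt(100) - 339) = 4978/(171*10 - 339) = 4978/(1710 - 339) = 4978/1371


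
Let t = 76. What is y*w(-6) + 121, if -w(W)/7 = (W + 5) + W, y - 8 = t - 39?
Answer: 2326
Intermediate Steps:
y = 45 (y = 8 + (76 - 39) = 8 + 37 = 45)
w(W) = -35 - 14*W (w(W) = -7*((W + 5) + W) = -7*((5 + W) + W) = -7*(5 + 2*W) = -35 - 14*W)
y*w(-6) + 121 = 45*(-35 - 14*(-6)) + 121 = 45*(-35 + 84) + 121 = 45*49 + 121 = 2205 + 121 = 2326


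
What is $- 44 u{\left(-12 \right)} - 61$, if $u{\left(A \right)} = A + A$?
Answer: $995$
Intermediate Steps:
$u{\left(A \right)} = 2 A$
$- 44 u{\left(-12 \right)} - 61 = - 44 \cdot 2 \left(-12\right) - 61 = \left(-44\right) \left(-24\right) - 61 = 1056 - 61 = 995$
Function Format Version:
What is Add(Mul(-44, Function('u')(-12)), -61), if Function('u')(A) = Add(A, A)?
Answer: 995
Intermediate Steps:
Function('u')(A) = Mul(2, A)
Add(Mul(-44, Function('u')(-12)), -61) = Add(Mul(-44, Mul(2, -12)), -61) = Add(Mul(-44, -24), -61) = Add(1056, -61) = 995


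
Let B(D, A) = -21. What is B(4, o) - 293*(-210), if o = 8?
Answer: 61509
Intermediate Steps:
B(4, o) - 293*(-210) = -21 - 293*(-210) = -21 + 61530 = 61509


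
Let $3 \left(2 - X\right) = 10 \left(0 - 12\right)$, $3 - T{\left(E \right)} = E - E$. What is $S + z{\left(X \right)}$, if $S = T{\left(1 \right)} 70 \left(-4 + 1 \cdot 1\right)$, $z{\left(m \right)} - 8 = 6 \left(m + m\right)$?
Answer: $-118$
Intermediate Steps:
$T{\left(E \right)} = 3$ ($T{\left(E \right)} = 3 - \left(E - E\right) = 3 - 0 = 3 + 0 = 3$)
$X = 42$ ($X = 2 - \frac{10 \left(0 - 12\right)}{3} = 2 - \frac{10 \left(-12\right)}{3} = 2 - -40 = 2 + 40 = 42$)
$z{\left(m \right)} = 8 + 12 m$ ($z{\left(m \right)} = 8 + 6 \left(m + m\right) = 8 + 6 \cdot 2 m = 8 + 12 m$)
$S = -630$ ($S = 3 \cdot 70 \left(-4 + 1 \cdot 1\right) = 210 \left(-4 + 1\right) = 210 \left(-3\right) = -630$)
$S + z{\left(X \right)} = -630 + \left(8 + 12 \cdot 42\right) = -630 + \left(8 + 504\right) = -630 + 512 = -118$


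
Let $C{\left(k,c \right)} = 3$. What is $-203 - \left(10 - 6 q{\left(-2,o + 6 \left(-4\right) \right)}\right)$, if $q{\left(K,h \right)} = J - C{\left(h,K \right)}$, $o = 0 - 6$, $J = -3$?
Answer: $-249$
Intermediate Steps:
$o = -6$ ($o = 0 - 6 = -6$)
$q{\left(K,h \right)} = -6$ ($q{\left(K,h \right)} = -3 - 3 = -6$)
$-203 - \left(10 - 6 q{\left(-2,o + 6 \left(-4\right) \right)}\right) = -203 - \left(10 - -36\right) = -203 - \left(10 + 36\right) = -203 - 46 = -249$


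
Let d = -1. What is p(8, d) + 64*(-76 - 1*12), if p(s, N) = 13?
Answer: -5619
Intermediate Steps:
p(8, d) + 64*(-76 - 1*12) = 13 + 64*(-76 - 1*12) = 13 + 64*(-76 - 12) = 13 + 64*(-88) = 13 - 5632 = -5619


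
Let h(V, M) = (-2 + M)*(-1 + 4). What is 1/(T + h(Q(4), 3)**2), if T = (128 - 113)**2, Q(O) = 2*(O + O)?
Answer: 1/234 ≈ 0.0042735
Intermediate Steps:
Q(O) = 4*O (Q(O) = 2*(2*O) = 4*O)
h(V, M) = -6 + 3*M (h(V, M) = (-2 + M)*3 = -6 + 3*M)
T = 225 (T = 15**2 = 225)
1/(T + h(Q(4), 3)**2) = 1/(225 + (-6 + 3*3)**2) = 1/(225 + (-6 + 9)**2) = 1/(225 + 3**2) = 1/(225 + 9) = 1/234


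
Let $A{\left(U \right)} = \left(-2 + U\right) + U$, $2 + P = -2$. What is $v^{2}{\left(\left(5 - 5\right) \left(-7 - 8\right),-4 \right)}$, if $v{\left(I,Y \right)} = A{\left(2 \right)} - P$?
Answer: $36$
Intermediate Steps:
$P = -4$ ($P = -2 - 2 = -4$)
$A{\left(U \right)} = -2 + 2 U$
$v{\left(I,Y \right)} = 6$ ($v{\left(I,Y \right)} = \left(-2 + 2 \cdot 2\right) - -4 = \left(-2 + 4\right) + 4 = 2 + 4 = 6$)
$v^{2}{\left(\left(5 - 5\right) \left(-7 - 8\right),-4 \right)} = 6^{2} = 36$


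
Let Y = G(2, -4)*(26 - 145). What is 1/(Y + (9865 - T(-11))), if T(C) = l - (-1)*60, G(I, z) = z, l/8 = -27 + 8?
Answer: 1/10433 ≈ 9.5850e-5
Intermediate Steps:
l = -152 (l = 8*(-27 + 8) = 8*(-19) = -152)
T(C) = -92 (T(C) = -152 - (-1)*60 = -152 - 1*(-60) = -152 + 60 = -92)
Y = 476 (Y = -4*(26 - 145) = -4*(-119) = 476)
1/(Y + (9865 - T(-11))) = 1/(476 + (9865 - 1*(-92))) = 1/(476 + (9865 + 92)) = 1/(476 + 9957) = 1/10433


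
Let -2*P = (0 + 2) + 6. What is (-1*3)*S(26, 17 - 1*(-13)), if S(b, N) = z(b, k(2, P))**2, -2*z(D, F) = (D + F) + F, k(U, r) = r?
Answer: -243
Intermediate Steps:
P = -4 (P = -((0 + 2) + 6)/2 = -(2 + 6)/2 = -1/2*8 = -4)
z(D, F) = -F - D/2 (z(D, F) = -((D + F) + F)/2 = -(D + 2*F)/2 = -F - D/2)
S(b, N) = (4 - b/2)**2 (S(b, N) = (-1*(-4) - b/2)**2 = (4 - b/2)**2)
(-1*3)*S(26, 17 - 1*(-13)) = (-1*3)*((-8 + 26)**2/4) = -3*18**2/4 = -3*324/4 = -3*81 = -243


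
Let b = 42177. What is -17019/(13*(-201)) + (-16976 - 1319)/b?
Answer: 223335176/36736167 ≈ 6.0794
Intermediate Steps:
-17019/(13*(-201)) + (-16976 - 1319)/b = -17019/(13*(-201)) + (-16976 - 1319)/42177 = -17019/(-2613) - 18295*1/42177 = -17019*(-1/2613) - 18295/42177 = 5673/871 - 18295/42177 = 223335176/36736167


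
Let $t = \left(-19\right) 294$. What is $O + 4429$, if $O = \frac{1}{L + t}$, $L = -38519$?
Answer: $\frac{195341044}{44105} \approx 4429.0$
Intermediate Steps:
$t = -5586$
$O = - \frac{1}{44105}$ ($O = \frac{1}{-38519 - 5586} = \frac{1}{-44105} = - \frac{1}{44105} \approx -2.2673 \cdot 10^{-5}$)
$O + 4429 = - \frac{1}{44105} + 4429 = \frac{195341044}{44105}$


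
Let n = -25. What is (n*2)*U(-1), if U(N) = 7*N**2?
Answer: -350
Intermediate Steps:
(n*2)*U(-1) = (-25*2)*(7*(-1)**2) = -350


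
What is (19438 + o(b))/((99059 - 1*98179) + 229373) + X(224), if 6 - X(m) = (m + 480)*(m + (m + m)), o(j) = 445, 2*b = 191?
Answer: -108928529863/230253 ≈ -4.7308e+5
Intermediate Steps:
b = 191/2 (b = (½)*191 = 191/2 ≈ 95.500)
X(m) = 6 - 3*m*(480 + m) (X(m) = 6 - (m + 480)*(m + (m + m)) = 6 - (480 + m)*(m + 2*m) = 6 - (480 + m)*3*m = 6 - 3*m*(480 + m))
(19438 + o(b))/((99059 - 1*98179) + 229373) + X(224) = (19438 + 445)/((99059 - 1*98179) + 229373) + (6 - 1440*224 - 3*224²) = 19883/((99059 - 98179) + 229373) + (6 - 322560 - 3*50176) = 19883/(880 + 229373) + (6 - 322560 - 150528) = 19883/230253 - 473082 = -108928529863/230253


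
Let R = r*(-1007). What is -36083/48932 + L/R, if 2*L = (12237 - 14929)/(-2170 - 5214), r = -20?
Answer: -51595891727/69969824080 ≈ -0.73740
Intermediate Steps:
L = 673/3692 (L = ((12237 - 14929)/(-2170 - 5214))/2 = (-2692/(-7384))/2 = (-2692*(-1/7384))/2 = (½)*(673/1846) = 673/3692 ≈ 0.18229)
R = 20140 (R = -20*(-1007) = 20140)
-36083/48932 + L/R = -36083/48932 + (673/3692)/20140 = -36083*1/48932 + (673/3692)*(1/20140) = -36083/48932 + 673/74356880 = -51595891727/69969824080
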